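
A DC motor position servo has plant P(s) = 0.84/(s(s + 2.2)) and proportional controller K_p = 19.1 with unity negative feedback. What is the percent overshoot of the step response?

The closed-loop denominator s² + 2.2s + 16.04 gives ω_n = √16.04 = 4.005 and ζ = 2.2/(2ω_n) = 0.2746.
%OS = 100·exp(−πζ/√(1−ζ²)) = 100·exp(−π·0.2746/√0.9246) = 40.8%.

40.8%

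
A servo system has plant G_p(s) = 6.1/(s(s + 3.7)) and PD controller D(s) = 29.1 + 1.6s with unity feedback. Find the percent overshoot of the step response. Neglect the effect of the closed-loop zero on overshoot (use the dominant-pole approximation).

15.9%

Forward path: (29.1 + 1.6s)·6.1/(s(s+3.7)). The closed-loop characteristic equation is s² + (3.7 + 6.1·1.6)s + 6.1·29.1 = 0.
That is s² + 13.46s + 177.5 = 0, so ω_n = 13.32 rad/s and ζ = 13.46/(2·13.32) = 0.5051.
%OS = 100·exp(−πζ/√(1−ζ²)) = 15.9%.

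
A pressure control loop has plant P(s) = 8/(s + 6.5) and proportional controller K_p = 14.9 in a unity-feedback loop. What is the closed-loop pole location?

Closed-loop transfer function: T(s) = K_p·P(s)/(1 + K_p·P(s)) = 119.2/(s + 6.5 + 119.2) = 119.2/(s + 125.7).
The closed-loop pole is at s = −125.7.

s = -125.7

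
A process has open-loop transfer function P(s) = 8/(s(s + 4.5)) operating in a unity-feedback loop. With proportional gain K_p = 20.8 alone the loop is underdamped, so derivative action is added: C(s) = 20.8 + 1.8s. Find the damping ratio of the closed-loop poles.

Forward path: (20.8 + 1.8s)·8/(s(s+4.5)). The closed-loop characteristic equation is s² + (4.5 + 8·1.8)s + 8·20.8 = 0.
That is s² + 18.9s + 166.4 = 0, so ω_n = 12.9 rad/s and ζ = 18.9/(2·12.9) = 0.7326.

ζ = 0.733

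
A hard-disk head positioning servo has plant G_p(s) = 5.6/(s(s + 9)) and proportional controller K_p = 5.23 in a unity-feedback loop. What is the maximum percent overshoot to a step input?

From 1 + K_pG_p(s) = 0: s² + 9s + 29.29 = 0 ⇒ ω_n = 5.412, ζ = 0.8315.
%OS = 100·exp(−πζ/√(1−ζ²)) = 100·exp(−π·0.8315/√0.3086) = 0.907%.

0.907%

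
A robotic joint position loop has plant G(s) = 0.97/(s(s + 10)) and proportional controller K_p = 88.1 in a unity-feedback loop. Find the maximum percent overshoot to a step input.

13.3%

The closed-loop denominator s² + 10s + 85.46 gives ω_n = √85.46 = 9.244 and ζ = 10/(2ω_n) = 0.5409.
%OS = 100·exp(−πζ/√(1−ζ²)) = 100·exp(−π·0.5409/√0.7075) = 13.3%.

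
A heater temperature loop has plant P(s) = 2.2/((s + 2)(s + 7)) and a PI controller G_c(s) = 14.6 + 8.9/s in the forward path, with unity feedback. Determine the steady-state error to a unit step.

The open loop G_c(s)P(s) has a pole at the origin (type 1), so the static position error constant is infinite and e_ss = 1/(1+∞) = 0.

0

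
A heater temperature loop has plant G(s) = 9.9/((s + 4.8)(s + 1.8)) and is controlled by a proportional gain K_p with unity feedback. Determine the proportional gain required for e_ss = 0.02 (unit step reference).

K_p = 42.8

Steady-state error for a unit step on this type-0 loop is 1/(1 + K_p·G(0)).
G(0) = 1.146. Require 1/(1 + K_p·1.146) = 0.02, so 1 + 1.146·K_p = 50.
K_p = (50 − 1)/1.146 = 42.8.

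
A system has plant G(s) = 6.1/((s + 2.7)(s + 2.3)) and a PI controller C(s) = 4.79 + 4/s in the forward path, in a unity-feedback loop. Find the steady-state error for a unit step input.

0

The open loop C(s)G(s) has a pole at the origin (type 1), so the static position error constant is infinite and e_ss = 1/(1+∞) = 0.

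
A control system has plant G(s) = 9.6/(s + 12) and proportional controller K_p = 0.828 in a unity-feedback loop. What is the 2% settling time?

T_s ≈ 0.201 s

Closed-loop transfer function: T(s) = K_p·G(s)/(1 + K_p·G(s)) = 7.949/(s + 12 + 7.949) = 7.949/(s + 19.95).
Time constant τ = 1/19.95 = 0.05013 s, so the 2% settling time is about 4τ = 0.201 s.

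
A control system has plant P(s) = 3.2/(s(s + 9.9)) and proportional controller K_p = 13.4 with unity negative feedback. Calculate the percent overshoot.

2.66%

From 1 + K_pP(s) = 0: s² + 9.9s + 42.88 = 0 ⇒ ω_n = 6.548, ζ = 0.7559.
%OS = 100·exp(−πζ/√(1−ζ²)) = 100·exp(−π·0.7559/√0.4286) = 2.66%.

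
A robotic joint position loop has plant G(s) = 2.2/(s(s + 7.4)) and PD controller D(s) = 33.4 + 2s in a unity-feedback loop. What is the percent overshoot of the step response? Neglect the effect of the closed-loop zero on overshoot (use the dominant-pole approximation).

Forward path: (33.4 + 2s)·2.2/(s(s+7.4)). The closed-loop characteristic equation is s² + (7.4 + 2.2·2)s + 2.2·33.4 = 0.
That is s² + 11.8s + 73.48 = 0, so ω_n = 8.572 rad/s and ζ = 11.8/(2·8.572) = 0.6883.
%OS = 100·exp(−πζ/√(1−ζ²)) = 5.08%.

5.08%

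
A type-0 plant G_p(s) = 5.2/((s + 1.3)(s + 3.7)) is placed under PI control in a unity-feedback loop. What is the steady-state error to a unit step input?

0

The PI controller's integrator makes the forward path type 1, so e_ss to a step is zero.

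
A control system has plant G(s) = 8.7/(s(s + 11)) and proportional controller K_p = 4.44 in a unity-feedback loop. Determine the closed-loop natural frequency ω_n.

With unity feedback the closed-loop characteristic equation is s² + 11s + 4.44·8.7 = s² + 11s + 38.63 = 0.
Matching s² + 2ζω_n s + ω_n²: ω_n = √38.63 = 6.215 rad/s and 2ζω_n = 11, so ζ = 11/(2·6.215) = 0.885.

ω_n = 6.22 rad/s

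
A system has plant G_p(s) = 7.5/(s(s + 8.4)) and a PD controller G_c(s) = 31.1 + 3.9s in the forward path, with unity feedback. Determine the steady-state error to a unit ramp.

0.036

The loop has one pole at the origin (type 1). Velocity error constant K_v = lim_{s→0} s·G_c(s)G_p(s) = 31.1·7.5/8.4 = 27.77.
Steady-state error to a unit ramp: e_ss = 1/K_v = 0.036.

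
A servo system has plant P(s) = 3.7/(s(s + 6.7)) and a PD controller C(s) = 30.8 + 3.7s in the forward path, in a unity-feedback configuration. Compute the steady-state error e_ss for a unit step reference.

The open loop C(s)P(s) has a pole at the origin (type 1), so the static position error constant is infinite and e_ss = 1/(1+∞) = 0.

0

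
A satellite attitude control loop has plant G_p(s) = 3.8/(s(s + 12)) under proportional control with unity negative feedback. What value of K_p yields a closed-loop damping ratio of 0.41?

K_p = 56.4

Closed-loop characteristic equation: s² + 12s + K_p·3.8 = 0.
So ω_n = √(3.8K_p) and 2ζω_n = 12, giving ζ = 12/(2√(3.8K_p)).
Setting ζ = 0.41: √(3.8K_p) = 12/(2·0.41) = 14.63, so K_p = 214.2/3.8 = 56.4.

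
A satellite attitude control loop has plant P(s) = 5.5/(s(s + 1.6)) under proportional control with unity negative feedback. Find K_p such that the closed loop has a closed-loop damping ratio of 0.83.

K_p = 0.169

Closed-loop characteristic equation: s² + 1.6s + K_p·5.5 = 0.
So ω_n = √(5.5K_p) and 2ζω_n = 1.6, giving ζ = 1.6/(2√(5.5K_p)).
Setting ζ = 0.83: √(5.5K_p) = 1.6/(2·0.83) = 0.9639, so K_p = 0.929/5.5 = 0.169.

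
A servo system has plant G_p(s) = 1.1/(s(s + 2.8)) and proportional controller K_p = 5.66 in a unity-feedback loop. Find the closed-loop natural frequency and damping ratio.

ω_n = 2.5 rad/s, ζ = 0.561

1 + K_p·G_p(s) = 0 gives s² + 2.8s + 6.226 = 0.
Matching s² + 2ζω_n s + ω_n²: ω_n = √6.226 = 2.495 rad/s and 2ζω_n = 2.8, so ζ = 2.8/(2·2.495) = 0.561.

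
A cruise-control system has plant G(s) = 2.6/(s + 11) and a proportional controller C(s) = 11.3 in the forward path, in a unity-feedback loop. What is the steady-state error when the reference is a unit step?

The loop is type 0. Static position error constant K_pos = C(0)·G(0) = 11.3·0.2364 = 2.671.
Steady-state error to a unit step: e_ss = 1/(1+K_pos) = 1/3.671 = 0.272.

0.272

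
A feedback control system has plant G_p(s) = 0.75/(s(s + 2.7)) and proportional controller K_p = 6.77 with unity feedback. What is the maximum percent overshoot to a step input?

9.53%

From 1 + K_pG_p(s) = 0: s² + 2.7s + 5.077 = 0 ⇒ ω_n = 2.253, ζ = 0.5991.
%OS = 100·exp(−πζ/√(1−ζ²)) = 100·exp(−π·0.5991/√0.6411) = 9.53%.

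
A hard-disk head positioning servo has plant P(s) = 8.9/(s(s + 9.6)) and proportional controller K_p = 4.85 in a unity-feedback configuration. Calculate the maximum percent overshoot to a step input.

3.47%

From 1 + K_pP(s) = 0: s² + 9.6s + 43.16 = 0 ⇒ ω_n = 6.57, ζ = 0.7306.
%OS = 100·exp(−πζ/√(1−ζ²)) = 100·exp(−π·0.7306/√0.4662) = 3.47%.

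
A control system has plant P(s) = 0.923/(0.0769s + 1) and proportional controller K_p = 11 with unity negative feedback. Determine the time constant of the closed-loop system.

τ = 0.0069 s

Closed loop: T(s) = K_p·P/(1+K_p·P) = 10.15/(0.0769s + 1 + 10.15), with pole at s = −(1 + 10.15)/0.0769 = −145.
Closed-loop time constant τ = 1/145 = 0.0069 s.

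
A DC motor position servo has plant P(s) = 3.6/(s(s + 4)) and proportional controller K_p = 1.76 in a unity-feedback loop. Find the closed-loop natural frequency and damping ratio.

ω_n = 2.52 rad/s, ζ = 0.795

With unity feedback the closed-loop characteristic equation is s² + 4s + 1.76·3.6 = s² + 4s + 6.336 = 0.
So ω_n² = 6.336 ⇒ ω_n = 2.517 rad/s, and ζ = 4/(2ω_n) = 0.795.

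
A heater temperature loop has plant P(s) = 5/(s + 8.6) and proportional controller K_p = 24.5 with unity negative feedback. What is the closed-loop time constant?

τ = 0.00763 s

Closed-loop transfer function: T(s) = K_p·P(s)/(1 + K_p·P(s)) = 122.5/(s + 8.6 + 122.5) = 122.5/(s + 131.1).
Time constant τ = 1/131.1 = 0.00763 s.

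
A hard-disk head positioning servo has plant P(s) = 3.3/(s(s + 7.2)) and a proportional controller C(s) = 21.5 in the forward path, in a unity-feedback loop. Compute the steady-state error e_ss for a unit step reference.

The open loop C(s)P(s) has a pole at the origin (type 1), so the static position error constant is infinite and e_ss = 1/(1+∞) = 0.

0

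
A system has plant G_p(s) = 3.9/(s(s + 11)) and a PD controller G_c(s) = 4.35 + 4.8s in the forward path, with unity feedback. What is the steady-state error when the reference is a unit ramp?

The loop has one pole at the origin (type 1). Velocity error constant K_v = lim_{s→0} s·G_c(s)G_p(s) = 4.35·3.9/11 = 1.542.
Steady-state error to a unit ramp: e_ss = 1/K_v = 0.648.

0.648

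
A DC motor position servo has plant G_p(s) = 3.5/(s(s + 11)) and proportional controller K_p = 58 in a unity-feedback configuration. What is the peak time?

From 1 + K_pG_p(s) = 0: s² + 11s + 203 = 0 ⇒ ω_n = 14.25, ζ = 0.386.
Damped frequency ω_d = ω_n√(1−ζ²) = 13.14 rad/s, so peak time T_p = π/ω_d = 0.239 s.

T_p = 0.239 s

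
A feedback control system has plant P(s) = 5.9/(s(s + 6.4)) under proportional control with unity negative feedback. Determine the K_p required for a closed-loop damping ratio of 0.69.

K_p = 3.65

Closed-loop characteristic equation: s² + 6.4s + K_p·5.9 = 0.
So ω_n = √(5.9K_p) and 2ζω_n = 6.4, giving ζ = 6.4/(2√(5.9K_p)).
Setting ζ = 0.69: √(5.9K_p) = 6.4/(2·0.69) = 4.638, so K_p = 21.51/5.9 = 3.65.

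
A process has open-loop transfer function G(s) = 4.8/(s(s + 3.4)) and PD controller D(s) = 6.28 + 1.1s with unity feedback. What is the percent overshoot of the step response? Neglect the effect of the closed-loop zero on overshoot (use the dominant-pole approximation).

1.73%

Forward path: (6.28 + 1.1s)·4.8/(s(s+3.4)). The closed-loop characteristic equation is s² + (3.4 + 4.8·1.1)s + 4.8·6.28 = 0.
That is s² + 8.68s + 30.14 = 0, so ω_n = 5.49 rad/s and ζ = 8.68/(2·5.49) = 0.7905.
%OS = 100·exp(−πζ/√(1−ζ²)) = 1.73%.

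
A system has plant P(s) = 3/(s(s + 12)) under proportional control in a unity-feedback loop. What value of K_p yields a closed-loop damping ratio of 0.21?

Closed-loop characteristic equation: s² + 12s + K_p·3 = 0.
So ω_n = √(3K_p) and 2ζω_n = 12, giving ζ = 12/(2√(3K_p)).
Setting ζ = 0.21: √(3K_p) = 12/(2·0.21) = 28.57, so K_p = 816.3/3 = 272.

K_p = 272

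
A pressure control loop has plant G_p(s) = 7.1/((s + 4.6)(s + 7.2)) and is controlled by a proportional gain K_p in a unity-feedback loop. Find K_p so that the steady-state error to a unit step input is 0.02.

K_p = 229

Steady-state error for a unit step on this type-0 loop is 1/(1 + K_p·G_p(0)).
G_p(0) = 0.2144. Require 1/(1 + K_p·0.2144) = 0.02, so 1 + 0.2144·K_p = 50.
K_p = (50 − 1)/0.2144 = 229.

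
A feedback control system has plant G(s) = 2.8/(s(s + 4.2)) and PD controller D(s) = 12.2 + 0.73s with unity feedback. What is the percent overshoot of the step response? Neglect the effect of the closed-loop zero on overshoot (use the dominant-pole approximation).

Forward path: (12.2 + 0.73s)·2.8/(s(s+4.2)). The closed-loop characteristic equation is s² + (4.2 + 2.8·0.73)s + 2.8·12.2 = 0.
That is s² + 6.244s + 34.16 = 0, so ω_n = 5.845 rad/s and ζ = 6.244/(2·5.845) = 0.5342.
%OS = 100·exp(−πζ/√(1−ζ²)) = 13.7%.

13.7%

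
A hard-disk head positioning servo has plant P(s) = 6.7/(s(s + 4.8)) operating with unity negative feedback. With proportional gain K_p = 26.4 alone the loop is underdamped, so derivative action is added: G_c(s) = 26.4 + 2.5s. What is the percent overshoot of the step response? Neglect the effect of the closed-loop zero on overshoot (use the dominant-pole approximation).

1.3%

Forward path: (26.4 + 2.5s)·6.7/(s(s+4.8)). The closed-loop characteristic equation is s² + (4.8 + 6.7·2.5)s + 6.7·26.4 = 0.
That is s² + 21.55s + 176.9 = 0, so ω_n = 13.3 rad/s and ζ = 21.55/(2·13.3) = 0.8102.
%OS = 100·exp(−πζ/√(1−ζ²)) = 1.3%.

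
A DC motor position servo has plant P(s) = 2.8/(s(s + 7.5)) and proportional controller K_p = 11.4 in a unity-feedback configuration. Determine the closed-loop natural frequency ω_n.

With unity feedback the closed-loop characteristic equation is s² + 7.5s + 11.4·2.8 = s² + 7.5s + 31.92 = 0.
So ω_n² = 31.92 ⇒ ω_n = 5.65 rad/s, and ζ = 7.5/(2ω_n) = 0.664.

ω_n = 5.65 rad/s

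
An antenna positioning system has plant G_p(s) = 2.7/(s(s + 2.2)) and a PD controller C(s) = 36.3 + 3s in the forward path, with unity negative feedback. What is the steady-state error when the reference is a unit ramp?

0.0224

The loop has one pole at the origin (type 1). Velocity error constant K_v = lim_{s→0} s·C(s)G_p(s) = 36.3·2.7/2.2 = 44.55.
Steady-state error to a unit ramp: e_ss = 1/K_v = 0.0224.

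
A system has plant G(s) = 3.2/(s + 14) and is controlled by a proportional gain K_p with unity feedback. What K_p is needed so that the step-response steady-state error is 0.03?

The loop is type 0, so e_ss(step) = 1/(1 + K_pos) with K_pos = K_p·G(0).
G(0) = 0.2286. Require 1/(1 + K_p·0.2286) = 0.03, so 1 + 0.2286·K_p = 33.33.
K_p = (33.33 − 1)/0.2286 = 141.

K_p = 141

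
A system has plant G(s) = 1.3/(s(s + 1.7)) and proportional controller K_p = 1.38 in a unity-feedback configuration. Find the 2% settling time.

The closed-loop denominator s² + 1.7s + 1.794 gives ω_n = √1.794 = 1.339 and ζ = 1.7/(2ω_n) = 0.6346.
2% settling time T_s ≈ 4/(ζω_n) = 4/0.85 = 4.71 s.

T_s ≈ 4.71 s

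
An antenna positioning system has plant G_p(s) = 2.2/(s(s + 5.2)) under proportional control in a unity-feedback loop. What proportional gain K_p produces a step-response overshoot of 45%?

K_p = 50.6

From %OS = 100·exp(−πζ/√(1−ζ²)) = 45%, ζ = −ln(0.45)/√(π²+ln²(0.45)) = 0.2463.
Characteristic equation s² + 5.2s + 2.2K_p = 0 gives ζ = 5.2/(2√(2.2K_p)).
Setting ζ = 0.2463: √(2.2K_p) = 5.2/(2·0.2463) = 10.55, so K_p = 111.4/2.2 = 50.6.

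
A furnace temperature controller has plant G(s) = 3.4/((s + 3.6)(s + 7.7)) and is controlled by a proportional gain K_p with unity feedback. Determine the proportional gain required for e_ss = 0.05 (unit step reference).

Steady-state error for a unit step on this type-0 loop is 1/(1 + K_p·G(0)).
G(0) = 0.1227. Require 1/(1 + K_p·0.1227) = 0.05, so 1 + 0.1227·K_p = 20.
K_p = (20 − 1)/0.1227 = 155.

K_p = 155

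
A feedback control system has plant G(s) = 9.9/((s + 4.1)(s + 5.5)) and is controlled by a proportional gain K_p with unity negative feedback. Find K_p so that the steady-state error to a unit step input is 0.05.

K_p = 43.3

For a type-0 loop with proportional control, e_ss = 1/(1 + K_p·G(0)).
G(0) = 0.439. Require 1/(1 + K_p·0.439) = 0.05, so 1 + 0.439·K_p = 20.
K_p = (20 − 1)/0.439 = 43.3.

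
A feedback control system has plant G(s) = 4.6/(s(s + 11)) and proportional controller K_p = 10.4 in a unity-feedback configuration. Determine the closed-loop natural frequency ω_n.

ω_n = 6.92 rad/s

With unity feedback the closed-loop characteristic equation is s² + 11s + 10.4·4.6 = s² + 11s + 47.84 = 0.
So ω_n² = 47.84 ⇒ ω_n = 6.917 rad/s, and ζ = 11/(2ω_n) = 0.795.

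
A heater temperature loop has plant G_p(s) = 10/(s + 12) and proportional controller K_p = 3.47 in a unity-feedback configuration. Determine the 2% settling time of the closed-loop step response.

Closed-loop transfer function: T(s) = K_p·G_p(s)/(1 + K_p·G_p(s)) = 34.7/(s + 12 + 34.7) = 34.7/(s + 46.7).
Time constant τ = 1/46.7 = 0.02141 s, so the 2% settling time is about 4τ = 0.0857 s.

T_s ≈ 0.0857 s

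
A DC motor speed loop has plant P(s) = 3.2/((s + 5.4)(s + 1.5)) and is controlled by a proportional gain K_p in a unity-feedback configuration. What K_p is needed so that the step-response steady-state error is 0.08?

Steady-state error for a unit step on this type-0 loop is 1/(1 + K_p·P(0)).
P(0) = 0.3951. Require 1/(1 + K_p·0.3951) = 0.08, so 1 + 0.3951·K_p = 12.5.
K_p = (12.5 − 1)/0.3951 = 29.1.

K_p = 29.1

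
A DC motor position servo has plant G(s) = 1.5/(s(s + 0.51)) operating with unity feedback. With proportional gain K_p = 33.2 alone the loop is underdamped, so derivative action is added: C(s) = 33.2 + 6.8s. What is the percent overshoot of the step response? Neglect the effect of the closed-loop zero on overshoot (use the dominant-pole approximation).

2.57%

Forward path: (33.2 + 6.8s)·1.5/(s(s+0.51)). The closed-loop characteristic equation is s² + (0.51 + 1.5·6.8)s + 1.5·33.2 = 0.
That is s² + 10.71s + 49.8 = 0, so ω_n = 7.057 rad/s and ζ = 10.71/(2·7.057) = 0.7588.
%OS = 100·exp(−πζ/√(1−ζ²)) = 2.57%.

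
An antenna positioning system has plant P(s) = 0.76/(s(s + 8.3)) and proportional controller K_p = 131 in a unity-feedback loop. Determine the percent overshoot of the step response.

From 1 + K_pP(s) = 0: s² + 8.3s + 99.56 = 0 ⇒ ω_n = 9.978, ζ = 0.4159.
%OS = 100·exp(−πζ/√(1−ζ²)) = 100·exp(−π·0.4159/√0.827) = 23.8%.

23.8%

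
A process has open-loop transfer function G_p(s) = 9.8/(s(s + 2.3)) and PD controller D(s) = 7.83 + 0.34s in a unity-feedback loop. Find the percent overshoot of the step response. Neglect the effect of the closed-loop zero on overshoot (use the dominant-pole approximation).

34.4%

Forward path: (7.83 + 0.34s)·9.8/(s(s+2.3)). The closed-loop characteristic equation is s² + (2.3 + 9.8·0.34)s + 9.8·7.83 = 0.
That is s² + 5.632s + 76.73 = 0, so ω_n = 8.76 rad/s and ζ = 5.632/(2·8.76) = 0.3215.
%OS = 100·exp(−πζ/√(1−ζ²)) = 34.4%.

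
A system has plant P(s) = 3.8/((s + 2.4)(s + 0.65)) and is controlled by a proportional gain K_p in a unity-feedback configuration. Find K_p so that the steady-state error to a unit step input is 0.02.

Steady-state error for a unit step on this type-0 loop is 1/(1 + K_p·P(0)).
P(0) = 2.436. Require 1/(1 + K_p·2.436) = 0.02, so 1 + 2.436·K_p = 50.
K_p = (50 − 1)/2.436 = 20.1.

K_p = 20.1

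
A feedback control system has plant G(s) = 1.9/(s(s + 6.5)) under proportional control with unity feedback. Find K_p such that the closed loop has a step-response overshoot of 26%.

From %OS = 100·exp(−πζ/√(1−ζ²)) = 26%, ζ = −ln(0.26)/√(π²+ln²(0.26)) = 0.3941.
Characteristic equation s² + 6.5s + 1.9K_p = 0 gives ζ = 6.5/(2√(1.9K_p)).
Setting ζ = 0.3941: √(1.9K_p) = 6.5/(2·0.3941) = 8.247, so K_p = 68.01/1.9 = 35.8.

K_p = 35.8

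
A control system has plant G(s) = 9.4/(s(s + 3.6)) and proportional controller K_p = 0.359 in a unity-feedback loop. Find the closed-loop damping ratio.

The closed-loop denominator is s(s+3.6) + 0.359·9.4 = s² + 3.6s + 3.375.
So ω_n² = 3.375 ⇒ ω_n = 1.837 rad/s, and ζ = 3.6/(2ω_n) = 0.98.

ζ = 0.98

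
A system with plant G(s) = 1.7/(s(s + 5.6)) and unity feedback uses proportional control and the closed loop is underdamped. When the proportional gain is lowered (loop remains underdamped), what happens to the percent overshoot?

ζ = 5.6/(2√(1.7K_p)) rises as K_p falls; higher damping means less overshoot.

decrease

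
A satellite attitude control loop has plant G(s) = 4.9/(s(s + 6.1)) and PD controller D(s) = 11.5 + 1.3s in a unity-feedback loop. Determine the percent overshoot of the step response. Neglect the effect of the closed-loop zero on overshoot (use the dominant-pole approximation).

Forward path: (11.5 + 1.3s)·4.9/(s(s+6.1)). The closed-loop characteristic equation is s² + (6.1 + 4.9·1.3)s + 4.9·11.5 = 0.
That is s² + 12.47s + 56.35 = 0, so ω_n = 7.507 rad/s and ζ = 12.47/(2·7.507) = 0.8306.
%OS = 100·exp(−πζ/√(1−ζ²)) = 0.923%.

0.923%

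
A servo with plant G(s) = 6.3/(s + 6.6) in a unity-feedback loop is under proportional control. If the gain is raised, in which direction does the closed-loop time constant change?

Closed-loop pole is at s = −(6.6+K_p·6.3); larger K_p moves it further left, so τ = 1/(6.6+K_p·6.3) decreases.

decrease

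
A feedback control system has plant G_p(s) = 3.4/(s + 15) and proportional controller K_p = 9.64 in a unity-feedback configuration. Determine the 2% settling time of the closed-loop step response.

T_s ≈ 0.0837 s

Closed-loop transfer function: T(s) = K_p·G_p(s)/(1 + K_p·G_p(s)) = 32.78/(s + 15 + 32.78) = 32.78/(s + 47.78).
Time constant τ = 1/47.78 = 0.02093 s, so the 2% settling time is about 4τ = 0.0837 s.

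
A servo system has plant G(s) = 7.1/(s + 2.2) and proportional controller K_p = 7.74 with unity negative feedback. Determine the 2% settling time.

Closed-loop transfer function: T(s) = K_p·G(s)/(1 + K_p·G(s)) = 54.95/(s + 2.2 + 54.95) = 54.95/(s + 57.15).
Time constant τ = 1/57.15 = 0.0175 s, so the 2% settling time is about 4τ = 0.07 s.

T_s ≈ 0.07 s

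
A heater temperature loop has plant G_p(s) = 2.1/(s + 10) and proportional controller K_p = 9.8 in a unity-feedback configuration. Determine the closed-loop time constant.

Closed-loop transfer function: T(s) = K_p·G_p(s)/(1 + K_p·G_p(s)) = 20.58/(s + 10 + 20.58) = 20.58/(s + 30.58).
Time constant τ = 1/30.58 = 0.0327 s.

τ = 0.0327 s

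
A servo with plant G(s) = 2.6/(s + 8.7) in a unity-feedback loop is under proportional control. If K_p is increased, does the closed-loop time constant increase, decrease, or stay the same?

decrease

The closed-loop bandwidth 8.7+K_p·2.6 grows with K_p, so τ shrinks.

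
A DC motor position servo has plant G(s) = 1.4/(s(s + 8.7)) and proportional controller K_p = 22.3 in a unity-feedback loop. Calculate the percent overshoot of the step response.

2.03%

Closed-loop characteristic equation: s² + 8.7s + 31.22 = 0, so ω_n = 5.587 rad/s and ζ = 8.7/(2·5.587) = 0.7785.
%OS = 100·exp(−πζ/√(1−ζ²)) = 100·exp(−π·0.7785/√0.3939) = 2.03%.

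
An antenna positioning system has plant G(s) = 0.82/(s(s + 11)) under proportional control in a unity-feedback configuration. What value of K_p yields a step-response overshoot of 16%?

From %OS = 100·exp(−πζ/√(1−ζ²)) = 16%, ζ = −ln(0.16)/√(π²+ln²(0.16)) = 0.5039.
Characteristic equation s² + 11s + 0.82K_p = 0 gives ζ = 11/(2√(0.82K_p)).
Setting ζ = 0.5039: √(0.82K_p) = 11/(2·0.5039) = 10.92, so K_p = 119.1/0.82 = 145.

K_p = 145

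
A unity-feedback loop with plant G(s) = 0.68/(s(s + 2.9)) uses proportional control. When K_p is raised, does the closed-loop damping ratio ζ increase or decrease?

decrease

ζ = 2.9/(2√(0.68K_p)); increasing K_p raises the denominator, so ζ falls.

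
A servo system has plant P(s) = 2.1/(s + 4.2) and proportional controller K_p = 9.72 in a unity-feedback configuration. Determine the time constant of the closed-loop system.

Closed-loop transfer function: T(s) = K_p·P(s)/(1 + K_p·P(s)) = 20.41/(s + 4.2 + 20.41) = 20.41/(s + 24.61).
Time constant τ = 1/24.61 = 0.0406 s.

τ = 0.0406 s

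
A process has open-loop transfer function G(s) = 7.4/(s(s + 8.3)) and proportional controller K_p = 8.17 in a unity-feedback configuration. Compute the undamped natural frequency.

1 + K_p·G(s) = 0 gives s² + 8.3s + 60.46 = 0.
Matching s² + 2ζω_n s + ω_n²: ω_n = √60.46 = 7.775 rad/s and 2ζω_n = 8.3, so ζ = 8.3/(2·7.775) = 0.534.

ω_n = 7.78 rad/s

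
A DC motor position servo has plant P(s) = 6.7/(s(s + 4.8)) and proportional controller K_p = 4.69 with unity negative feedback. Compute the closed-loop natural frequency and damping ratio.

ω_n = 5.61 rad/s, ζ = 0.428

1 + K_p·P(s) = 0 gives s² + 4.8s + 31.42 = 0.
So ω_n² = 31.42 ⇒ ω_n = 5.606 rad/s, and ζ = 4.8/(2ω_n) = 0.428.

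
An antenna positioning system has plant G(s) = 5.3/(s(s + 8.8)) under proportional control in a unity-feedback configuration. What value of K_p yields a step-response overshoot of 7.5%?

K_p = 9.03

From %OS = 100·exp(−πζ/√(1−ζ²)) = 7.5%, ζ = −ln(0.075)/√(π²+ln²(0.075)) = 0.6362.
Characteristic equation s² + 8.8s + 5.3K_p = 0 gives ζ = 8.8/(2√(5.3K_p)).
Setting ζ = 0.6362: √(5.3K_p) = 8.8/(2·0.6362) = 6.917, so K_p = 47.84/5.3 = 9.03.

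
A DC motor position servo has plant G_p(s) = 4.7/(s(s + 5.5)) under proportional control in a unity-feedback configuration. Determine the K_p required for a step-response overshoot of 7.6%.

From %OS = 100·exp(−πζ/√(1−ζ²)) = 7.6%, ζ = −ln(0.076)/√(π²+ln²(0.076)) = 0.6342.
Characteristic equation s² + 5.5s + 4.7K_p = 0 gives ζ = 5.5/(2√(4.7K_p)).
Setting ζ = 0.6342: √(4.7K_p) = 5.5/(2·0.6342) = 4.336, so K_p = 18.8/4.7 = 4.

K_p = 4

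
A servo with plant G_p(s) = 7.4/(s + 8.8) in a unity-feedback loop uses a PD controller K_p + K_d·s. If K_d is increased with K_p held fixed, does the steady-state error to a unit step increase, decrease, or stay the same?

K_d affects only the transient (the s-coefficient); the DC loop gain, and hence e_ss, depends only on K_p.

unchanged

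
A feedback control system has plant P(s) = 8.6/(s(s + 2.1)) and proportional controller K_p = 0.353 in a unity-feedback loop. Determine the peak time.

T_p = 2.26 s

Closed-loop characteristic equation: s² + 2.1s + 3.036 = 0, so ω_n = 1.742 rad/s and ζ = 2.1/(2·1.742) = 0.6026.
Damped frequency ω_d = ω_n√(1−ζ²) = 1.39 rad/s, so peak time T_p = π/ω_d = 2.26 s.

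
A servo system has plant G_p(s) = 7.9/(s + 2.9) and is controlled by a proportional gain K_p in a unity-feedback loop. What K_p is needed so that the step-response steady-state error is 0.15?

K_p = 2.08

For a type-0 loop with proportional control, e_ss = 1/(1 + K_p·G_p(0)).
G_p(0) = 2.724. Require 1/(1 + K_p·2.724) = 0.15, so 1 + 2.724·K_p = 6.667.
K_p = (6.667 − 1)/2.724 = 2.08.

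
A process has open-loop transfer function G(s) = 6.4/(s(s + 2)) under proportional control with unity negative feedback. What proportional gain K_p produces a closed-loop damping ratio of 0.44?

Closed-loop characteristic equation: s² + 2s + K_p·6.4 = 0.
So ω_n = √(6.4K_p) and 2ζω_n = 2, giving ζ = 2/(2√(6.4K_p)).
Setting ζ = 0.44: √(6.4K_p) = 2/(2·0.44) = 2.273, so K_p = 5.165/6.4 = 0.807.

K_p = 0.807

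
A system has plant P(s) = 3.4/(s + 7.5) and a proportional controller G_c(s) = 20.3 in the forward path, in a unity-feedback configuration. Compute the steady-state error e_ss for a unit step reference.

The loop is type 0. Static position error constant K_pos = G_c(0)·P(0) = 20.3·0.4533 = 9.203.
Steady-state error to a unit step: e_ss = 1/(1+K_pos) = 1/10.2 = 0.098.

0.098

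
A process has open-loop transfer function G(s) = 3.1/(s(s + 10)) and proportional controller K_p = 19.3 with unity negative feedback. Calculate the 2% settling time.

T_s ≈ 0.8 s

From 1 + K_pG(s) = 0: s² + 10s + 59.83 = 0 ⇒ ω_n = 7.735, ζ = 0.6464.
2% settling time T_s ≈ 4/(ζω_n) = 4/5 = 0.8 s.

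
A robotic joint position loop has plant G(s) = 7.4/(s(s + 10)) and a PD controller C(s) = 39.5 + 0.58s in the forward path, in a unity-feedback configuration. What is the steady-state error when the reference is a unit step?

0

The open loop C(s)G(s) has a pole at the origin (type 1), so the static position error constant is infinite and e_ss = 1/(1+∞) = 0.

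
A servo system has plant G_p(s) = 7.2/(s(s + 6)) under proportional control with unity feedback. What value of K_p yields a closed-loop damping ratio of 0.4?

K_p = 7.81

Closed-loop characteristic equation: s² + 6s + K_p·7.2 = 0.
So ω_n = √(7.2K_p) and 2ζω_n = 6, giving ζ = 6/(2√(7.2K_p)).
Setting ζ = 0.4: √(7.2K_p) = 6/(2·0.4) = 7.5, so K_p = 56.25/7.2 = 7.81.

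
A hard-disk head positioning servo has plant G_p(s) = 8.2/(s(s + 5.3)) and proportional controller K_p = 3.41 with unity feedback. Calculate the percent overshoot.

Closed-loop characteristic equation: s² + 5.3s + 27.96 = 0, so ω_n = 5.288 rad/s and ζ = 5.3/(2·5.288) = 0.5011.
%OS = 100·exp(−πζ/√(1−ζ²)) = 100·exp(−π·0.5011/√0.7489) = 16.2%.

16.2%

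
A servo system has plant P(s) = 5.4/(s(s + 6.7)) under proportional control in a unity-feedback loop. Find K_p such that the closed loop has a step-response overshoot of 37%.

K_p = 22.8

From %OS = 100·exp(−πζ/√(1−ζ²)) = 37%, ζ = −ln(0.37)/√(π²+ln²(0.37)) = 0.3017.
Characteristic equation s² + 6.7s + 5.4K_p = 0 gives ζ = 6.7/(2√(5.4K_p)).
Setting ζ = 0.3017: √(5.4K_p) = 6.7/(2·0.3017) = 11.1, so K_p = 123.3/5.4 = 22.8.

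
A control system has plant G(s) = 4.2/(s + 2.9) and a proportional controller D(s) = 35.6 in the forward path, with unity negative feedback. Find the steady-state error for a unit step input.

The loop is type 0. Static position error constant K_pos = D(0)·G(0) = 35.6·1.448 = 51.56.
Steady-state error to a unit step: e_ss = 1/(1+K_pos) = 1/52.56 = 0.019.

0.019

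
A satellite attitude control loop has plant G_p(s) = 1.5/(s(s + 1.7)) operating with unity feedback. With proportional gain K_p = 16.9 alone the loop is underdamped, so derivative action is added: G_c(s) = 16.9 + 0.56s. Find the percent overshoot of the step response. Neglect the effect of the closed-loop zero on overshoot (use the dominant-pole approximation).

44.1%

Forward path: (16.9 + 0.56s)·1.5/(s(s+1.7)). The closed-loop characteristic equation is s² + (1.7 + 1.5·0.56)s + 1.5·16.9 = 0.
That is s² + 2.54s + 25.35 = 0, so ω_n = 5.035 rad/s and ζ = 2.54/(2·5.035) = 0.2522.
%OS = 100·exp(−πζ/√(1−ζ²)) = 44.1%.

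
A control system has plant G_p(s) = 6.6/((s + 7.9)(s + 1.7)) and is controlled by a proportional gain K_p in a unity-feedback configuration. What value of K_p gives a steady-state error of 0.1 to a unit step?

For a type-0 loop with proportional control, e_ss = 1/(1 + K_p·G_p(0)).
G_p(0) = 0.4914. Require 1/(1 + K_p·0.4914) = 0.1, so 1 + 0.4914·K_p = 10.
K_p = (10 − 1)/0.4914 = 18.3.

K_p = 18.3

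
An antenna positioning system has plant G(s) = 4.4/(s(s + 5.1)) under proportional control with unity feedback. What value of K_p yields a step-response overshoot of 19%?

K_p = 6.77

From %OS = 100·exp(−πζ/√(1−ζ²)) = 19%, ζ = −ln(0.19)/√(π²+ln²(0.19)) = 0.4673.
Characteristic equation s² + 5.1s + 4.4K_p = 0 gives ζ = 5.1/(2√(4.4K_p)).
Setting ζ = 0.4673: √(4.4K_p) = 5.1/(2·0.4673) = 5.456, so K_p = 29.77/4.4 = 6.77.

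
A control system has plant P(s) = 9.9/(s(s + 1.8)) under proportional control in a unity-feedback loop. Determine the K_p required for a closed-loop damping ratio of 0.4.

K_p = 0.511

Closed-loop characteristic equation: s² + 1.8s + K_p·9.9 = 0.
So ω_n = √(9.9K_p) and 2ζω_n = 1.8, giving ζ = 1.8/(2√(9.9K_p)).
Setting ζ = 0.4: √(9.9K_p) = 1.8/(2·0.4) = 2.25, so K_p = 5.062/9.9 = 0.511.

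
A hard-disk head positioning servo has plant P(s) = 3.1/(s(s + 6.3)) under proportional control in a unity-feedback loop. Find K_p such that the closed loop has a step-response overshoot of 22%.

K_p = 17

From %OS = 100·exp(−πζ/√(1−ζ²)) = 22%, ζ = −ln(0.22)/√(π²+ln²(0.22)) = 0.4342.
Characteristic equation s² + 6.3s + 3.1K_p = 0 gives ζ = 6.3/(2√(3.1K_p)).
Setting ζ = 0.4342: √(3.1K_p) = 6.3/(2·0.4342) = 7.255, so K_p = 52.64/3.1 = 17.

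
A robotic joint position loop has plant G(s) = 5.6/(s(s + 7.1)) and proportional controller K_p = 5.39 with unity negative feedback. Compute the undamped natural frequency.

ω_n = 5.49 rad/s

1 + K_p·G(s) = 0 gives s² + 7.1s + 30.18 = 0.
So ω_n² = 30.18 ⇒ ω_n = 5.494 rad/s, and ζ = 7.1/(2ω_n) = 0.646.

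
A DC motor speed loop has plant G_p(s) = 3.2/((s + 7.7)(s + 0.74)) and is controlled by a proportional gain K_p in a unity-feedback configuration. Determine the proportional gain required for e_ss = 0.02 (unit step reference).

K_p = 87.3

For a type-0 loop with proportional control, e_ss = 1/(1 + K_p·G_p(0)).
G_p(0) = 0.5616. Require 1/(1 + K_p·0.5616) = 0.02, so 1 + 0.5616·K_p = 50.
K_p = (50 − 1)/0.5616 = 87.3.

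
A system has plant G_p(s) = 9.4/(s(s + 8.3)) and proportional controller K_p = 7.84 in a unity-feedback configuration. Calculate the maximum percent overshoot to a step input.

17.6%

The closed-loop denominator s² + 8.3s + 73.7 gives ω_n = √73.7 = 8.585 and ζ = 8.3/(2ω_n) = 0.4834.
%OS = 100·exp(−πζ/√(1−ζ²)) = 100·exp(−π·0.4834/√0.7663) = 17.6%.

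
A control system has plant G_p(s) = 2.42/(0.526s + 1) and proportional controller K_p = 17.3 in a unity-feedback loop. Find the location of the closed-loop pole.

s = -81.49

Closed loop: T(s) = K_p·G_p/(1+K_p·G_p) = 41.87/(0.526s + 1 + 41.87), with pole at s = −(1 + 41.87)/0.526 = −81.49.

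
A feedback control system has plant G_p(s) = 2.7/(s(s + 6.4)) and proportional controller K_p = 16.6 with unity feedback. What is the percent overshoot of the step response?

The closed-loop denominator s² + 6.4s + 44.82 gives ω_n = √44.82 = 6.695 and ζ = 6.4/(2ω_n) = 0.478.
%OS = 100·exp(−πζ/√(1−ζ²)) = 100·exp(−π·0.478/√0.7715) = 18.1%.

18.1%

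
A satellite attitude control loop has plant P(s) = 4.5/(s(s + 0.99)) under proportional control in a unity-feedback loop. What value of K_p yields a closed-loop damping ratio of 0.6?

K_p = 0.151

Closed-loop characteristic equation: s² + 0.99s + K_p·4.5 = 0.
So ω_n = √(4.5K_p) and 2ζω_n = 0.99, giving ζ = 0.99/(2√(4.5K_p)).
Setting ζ = 0.6: √(4.5K_p) = 0.99/(2·0.6) = 0.825, so K_p = 0.6806/4.5 = 0.151.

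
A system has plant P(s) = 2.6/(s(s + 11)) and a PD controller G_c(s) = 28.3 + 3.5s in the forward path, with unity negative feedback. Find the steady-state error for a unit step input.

0

The open loop G_c(s)P(s) has a pole at the origin (type 1), so the static position error constant is infinite and e_ss = 1/(1+∞) = 0.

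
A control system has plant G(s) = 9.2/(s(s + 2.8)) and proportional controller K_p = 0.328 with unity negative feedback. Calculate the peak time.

The closed-loop denominator s² + 2.8s + 3.018 gives ω_n = √3.018 = 1.737 and ζ = 2.8/(2ω_n) = 0.8059.
Damped frequency ω_d = ω_n√(1−ζ²) = 1.028 rad/s, so peak time T_p = π/ω_d = 3.05 s.

T_p = 3.05 s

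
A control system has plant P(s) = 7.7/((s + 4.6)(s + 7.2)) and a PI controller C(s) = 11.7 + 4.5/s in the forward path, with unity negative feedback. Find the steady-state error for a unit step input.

The open loop C(s)P(s) has a pole at the origin (type 1), so the static position error constant is infinite and e_ss = 1/(1+∞) = 0.

0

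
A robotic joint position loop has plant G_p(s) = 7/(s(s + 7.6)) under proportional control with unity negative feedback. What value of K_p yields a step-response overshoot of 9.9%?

K_p = 5.87

From %OS = 100·exp(−πζ/√(1−ζ²)) = 9.9%, ζ = −ln(0.099)/√(π²+ln²(0.099)) = 0.5928.
Characteristic equation s² + 7.6s + 7K_p = 0 gives ζ = 7.6/(2√(7K_p)).
Setting ζ = 0.5928: √(7K_p) = 7.6/(2·0.5928) = 6.41, so K_p = 41.09/7 = 5.87.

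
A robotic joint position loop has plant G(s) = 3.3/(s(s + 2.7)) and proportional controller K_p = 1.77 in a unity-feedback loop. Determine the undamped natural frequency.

The closed-loop denominator is s(s+2.7) + 1.77·3.3 = s² + 2.7s + 5.841.
Matching s² + 2ζω_n s + ω_n²: ω_n = √5.841 = 2.417 rad/s and 2ζω_n = 2.7, so ζ = 2.7/(2·2.417) = 0.559.

ω_n = 2.42 rad/s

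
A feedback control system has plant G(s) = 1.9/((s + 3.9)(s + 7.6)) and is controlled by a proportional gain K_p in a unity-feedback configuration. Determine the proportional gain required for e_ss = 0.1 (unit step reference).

Steady-state error for a unit step on this type-0 loop is 1/(1 + K_p·G(0)).
G(0) = 0.0641. Require 1/(1 + K_p·0.0641) = 0.1, so 1 + 0.0641·K_p = 10.
K_p = (10 − 1)/0.0641 = 140.

K_p = 140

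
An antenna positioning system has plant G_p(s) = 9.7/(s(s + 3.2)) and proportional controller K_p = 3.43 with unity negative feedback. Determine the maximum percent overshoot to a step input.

40.4%

Closed-loop characteristic equation: s² + 3.2s + 33.27 = 0, so ω_n = 5.768 rad/s and ζ = 3.2/(2·5.768) = 0.2774.
%OS = 100·exp(−πζ/√(1−ζ²)) = 100·exp(−π·0.2774/√0.9231) = 40.4%.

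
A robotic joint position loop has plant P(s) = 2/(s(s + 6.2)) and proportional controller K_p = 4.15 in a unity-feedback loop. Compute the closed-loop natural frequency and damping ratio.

The closed-loop denominator is s(s+6.2) + 4.15·2 = s² + 6.2s + 8.3.
So ω_n² = 8.3 ⇒ ω_n = 2.881 rad/s, and ζ = 6.2/(2ω_n) = 1.08.

ω_n = 2.88 rad/s, ζ = 1.08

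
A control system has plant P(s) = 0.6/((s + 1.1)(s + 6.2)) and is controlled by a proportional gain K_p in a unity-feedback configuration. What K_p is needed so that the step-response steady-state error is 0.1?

For a type-0 loop with proportional control, e_ss = 1/(1 + K_p·P(0)).
P(0) = 0.08798. Require 1/(1 + K_p·0.08798) = 0.1, so 1 + 0.08798·K_p = 10.
K_p = (10 − 1)/0.08798 = 102.

K_p = 102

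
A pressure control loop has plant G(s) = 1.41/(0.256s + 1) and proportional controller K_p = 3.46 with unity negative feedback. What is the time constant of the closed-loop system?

τ = 0.0435 s

Closed loop: T(s) = K_p·G/(1+K_p·G) = 4.879/(0.256s + 1 + 4.879), with pole at s = −(1 + 4.879)/0.256 = −22.96.
Closed-loop time constant τ = 1/22.96 = 0.0435 s.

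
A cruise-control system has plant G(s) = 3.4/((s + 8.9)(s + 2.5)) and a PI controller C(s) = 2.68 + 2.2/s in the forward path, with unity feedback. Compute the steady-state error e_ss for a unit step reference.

The open loop C(s)G(s) has a pole at the origin (type 1), so the static position error constant is infinite and e_ss = 1/(1+∞) = 0.

0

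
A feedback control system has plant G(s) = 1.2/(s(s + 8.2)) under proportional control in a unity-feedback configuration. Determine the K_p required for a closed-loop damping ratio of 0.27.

K_p = 192

Closed-loop characteristic equation: s² + 8.2s + K_p·1.2 = 0.
So ω_n = √(1.2K_p) and 2ζω_n = 8.2, giving ζ = 8.2/(2√(1.2K_p)).
Setting ζ = 0.27: √(1.2K_p) = 8.2/(2·0.27) = 15.19, so K_p = 230.6/1.2 = 192.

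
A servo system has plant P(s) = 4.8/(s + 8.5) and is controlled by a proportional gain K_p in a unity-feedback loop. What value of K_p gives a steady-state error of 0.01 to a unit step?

Steady-state error for a unit step on this type-0 loop is 1/(1 + K_p·P(0)).
P(0) = 0.5647. Require 1/(1 + K_p·0.5647) = 0.01, so 1 + 0.5647·K_p = 100.
K_p = (100 − 1)/0.5647 = 175.

K_p = 175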